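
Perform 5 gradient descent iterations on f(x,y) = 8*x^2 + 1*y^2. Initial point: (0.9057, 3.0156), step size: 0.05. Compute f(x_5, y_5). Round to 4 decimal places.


Gradient descent on f(x,y) = 8*x^2 + 1*y^2.
Starting point: (0.9057, 3.0156), alpha = 0.05
Step 1: grad_x = 2*8*0.9057 = 14.4912, grad_y = 2*1*3.0156 = 6.0312
  x_1 = 0.9057 - 0.05*14.4912 = 0.1811
  y_1 = 3.0156 - 0.05*6.0312 = 2.714
Step 2: grad_x = 2*8*0.1811 = 2.8982, grad_y = 2*1*2.714 = 5.4281
  x_2 = 0.1811 - 0.05*2.8982 = 0.0362
  y_2 = 2.714 - 0.05*5.4281 = 2.4426
Step 3: grad_x = 2*8*0.0362 = 0.5796, grad_y = 2*1*2.4426 = 4.8853
  x_3 = 0.0362 - 0.05*0.5796 = 0.0072
  y_3 = 2.4426 - 0.05*4.8853 = 2.1984
Step 4: grad_x = 2*8*0.0072 = 0.1159, grad_y = 2*1*2.1984 = 4.3967
  x_4 = 0.0072 - 0.05*0.1159 = 0.0014
  y_4 = 2.1984 - 0.05*4.3967 = 1.9785
Step 5: grad_x = 2*8*0.0014 = 0.0232, grad_y = 2*1*1.9785 = 3.9571
  x_5 = 0.0014 - 0.05*0.0232 = 0.0003
  y_5 = 1.9785 - 0.05*3.9571 = 1.7807
f(0.0003, 1.7807) = 8*0.0003^2 + 1*1.7807^2 = 3.1708


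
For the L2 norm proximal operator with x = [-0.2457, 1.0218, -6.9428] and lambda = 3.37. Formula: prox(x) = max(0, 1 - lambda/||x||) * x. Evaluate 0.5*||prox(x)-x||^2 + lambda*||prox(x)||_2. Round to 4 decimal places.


Step 1: Compute ||x||.
||x|| = 7.0219
Step 2: Compute scaling factor.
scale = max(0, 1 - 3.37/7.0219) = 0.5201
Step 3: prox(x) = [-0.1278, 0.5314, -3.6108]
||prox(x)|| = 3.6519
Step 4: Proximal objective.
0.5*||prox-x||^2 = 5.6785
lambda*||prox|| = 12.3069
Total = 17.9853


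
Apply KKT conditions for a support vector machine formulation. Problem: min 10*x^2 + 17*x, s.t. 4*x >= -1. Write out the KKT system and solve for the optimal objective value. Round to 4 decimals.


Step 1: Try lambda = 0 (constraint inactive).
x_unc = -17/(2*10) = -0.85
Check: 4*-0.85 = -3.4 < -1 -- violated!
Step 2: Constraint must be active: 4*x = -1
x* = -1/4 = -0.25
lambda = (2*10*(-0.25) + 17)/4 = 3.0
Step 3: Compute optimal value.
f(x*) = 10*(-0.25)^2 + 17*(-0.25) = -3.625


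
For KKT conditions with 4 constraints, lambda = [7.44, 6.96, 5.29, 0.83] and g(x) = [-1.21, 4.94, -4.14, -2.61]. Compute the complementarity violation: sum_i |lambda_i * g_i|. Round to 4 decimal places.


KKT complementary slackness check:
lambda_1 * g_1 = 7.44 * -1.21 = -9.0024
lambda_2 * g_2 = 6.96 * 4.94 = 34.3824
lambda_3 * g_3 = 5.29 * -4.14 = -21.9006
lambda_4 * g_4 = 0.83 * -2.61 = -2.1663
Total violation = 9.0024 + 34.3824 + 21.9006 + 2.1663 = 67.4517


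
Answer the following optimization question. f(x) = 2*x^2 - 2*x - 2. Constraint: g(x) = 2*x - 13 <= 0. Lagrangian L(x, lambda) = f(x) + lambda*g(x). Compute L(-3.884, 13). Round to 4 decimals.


Step 1: Evaluate f(x).
f(-3.884) = 2*(-3.884)^2 - 2*(-3.884) - 2 = 35.9389
Step 2: Evaluate g(x).
g(-3.884) = 2*-3.884 - 13 = -20.768
Step 3: Compute Lagrangian.
L = 35.9389 + 13*-20.768 = -234.0451


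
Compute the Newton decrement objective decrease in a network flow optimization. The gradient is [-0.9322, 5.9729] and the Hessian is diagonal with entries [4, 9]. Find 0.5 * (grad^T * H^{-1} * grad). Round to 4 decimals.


Step 1: H is diagonal, so H^(-1) * g = [-0.2331, 0.6637].
Step 2: g^T H^(-1) g = sum_i g_i^2 / H_ii
  = (-0.9322)^2/4 + (5.9729)^2/9
  = 0.2172 + 3.9639 = 4.1812
Step 3: Objective decrease = 0.5 * g^T H^(-1) g = 2.0906


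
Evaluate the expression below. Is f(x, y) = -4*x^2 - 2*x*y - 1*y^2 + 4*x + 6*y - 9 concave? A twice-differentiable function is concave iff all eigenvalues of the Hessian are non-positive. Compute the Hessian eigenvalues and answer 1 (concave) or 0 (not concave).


The Hessian of f(x,y) = -4*x^2 - 2*x*y - 1*y^2 + 4*x + 6*y - 9 is:
H = [[-8, -2], [-2, -2]]
Trace = -8 - 2 = -10
Determinant = -8*-2 - (-2)^2 = 12
Discriminant = (-10)^2 - 4*12 = 52.0
Eigenvalues: lambda_1 = -8.6056, lambda_2 = -1.3944
The function is concave.

1


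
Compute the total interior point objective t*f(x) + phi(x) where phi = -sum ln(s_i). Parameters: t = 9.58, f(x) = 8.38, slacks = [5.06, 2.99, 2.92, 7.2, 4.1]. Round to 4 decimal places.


Step 1: Compute log-barrier.
ln values: [1.6214, 1.0953, 1.0716, 1.9741, 1.411]
phi = -(1.6214 + 1.0953 + 1.0716 + 1.9741 + 1.411) = -7.1733
Step 2: Compute augmented objective.
t*f(x) = 9.58*8.38 = 80.2804
Total = 80.2804 - 7.1733 = 73.1071


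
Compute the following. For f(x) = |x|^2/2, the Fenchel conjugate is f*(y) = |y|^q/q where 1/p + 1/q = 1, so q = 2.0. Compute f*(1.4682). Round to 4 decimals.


The conjugate exponent q satisfies 1/p + 1/q = 1.
p = 2, so q = 2/(2 - 1) = 2.0
|y|^q = 1.4682^2.0 = 2.1556
f*(1.4682) = 2.1556 / 2.0 = 1.0778


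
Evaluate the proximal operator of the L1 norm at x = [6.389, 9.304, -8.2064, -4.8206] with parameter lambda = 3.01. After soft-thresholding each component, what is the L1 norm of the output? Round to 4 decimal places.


Soft-thresholding with lambda = 3.01:
prox(6.389) = sign(6.389)*max(|6.389| - 3.01, 0) = 3.379
prox(9.304) = sign(9.304)*max(|9.304| - 3.01, 0) = 6.294
prox(-8.2064) = sign(-8.2064)*max(|-8.2064| - 3.01, 0) = -5.1964
prox(-4.8206) = sign(-4.8206)*max(|-4.8206| - 3.01, 0) = -1.8106
prox(x) = [3.379, 6.294, -5.1964, -1.8106]
||prox(x)||_1 = 3.379 + 6.294 + 5.1964 + 1.8106 = 16.68


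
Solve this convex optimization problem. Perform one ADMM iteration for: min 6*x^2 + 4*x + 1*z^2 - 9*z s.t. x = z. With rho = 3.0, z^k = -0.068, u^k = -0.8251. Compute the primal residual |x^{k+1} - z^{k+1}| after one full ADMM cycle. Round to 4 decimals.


ADMM iteration with rho = 3.0, z^k = -0.068, u^k = -0.8251
Step 1: x-update.
Minimize 6*x^2 + 4*x + (3.0/2)*(x + 0.068 - 0.8251)^2
FOC: (2*6 + 3.0)*x = -4 + 3.0*(-0.068 + 0.8251)
x^{k+1} = -0.1152
Step 2: z-update.
Minimize 1*z^2 - 9*z + (3.0/2)*(-0.1152 - z - 0.8251)^2
FOC: (2*1 + 3.0)*z = 9 + 3.0*(-0.1152 - 0.8251)
z^{k+1} = 1.2358
Step 3: u-update.
u^{k+1} = -0.8251 - 0.1152 - 1.2358 = -2.1761
Step 4: Primal residual = |-0.1152 - 1.2358| = 1.351


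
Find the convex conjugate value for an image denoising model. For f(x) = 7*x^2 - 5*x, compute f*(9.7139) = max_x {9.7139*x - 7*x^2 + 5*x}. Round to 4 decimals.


f*(y) = sup_x {y*x - a*x^2 - b*x} = sup_x {(y-b)*x - a*x^2}
FOC: (y - b) - 2a*x = 0 => x* = (y - b)/(2a)
x* = (9.7139 + 5)/(2*7) = 1.051
f*(9.7139) = (y-b)^2/(4a) = (9.7139 + 5)^2/(4*7)
= 216.4989/28 = 7.7321


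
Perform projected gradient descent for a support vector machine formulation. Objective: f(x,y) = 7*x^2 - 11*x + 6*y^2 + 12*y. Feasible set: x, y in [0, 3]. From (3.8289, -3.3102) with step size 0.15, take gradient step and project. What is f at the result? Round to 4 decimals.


Step 1: Compute gradient at (3.8289, -3.3102).
grad_x = 2*7*3.8289 - 11 = 42.6046
grad_y = 2*6*-3.3102 + 12 = -27.7224
Step 2: Gradient step.
x_raw = 3.8289 - 0.15*42.6046 = -2.5618
y_raw = -3.3102 - 0.15*-27.7224 = 0.8482
Step 3: Project onto [0, 3].
x_proj = clip(-2.5618) = 0.0
y_proj = clip(0.8482) = 0.8482
Step 4: Evaluate f.
f(0.0, 0.8482) = 14.4942


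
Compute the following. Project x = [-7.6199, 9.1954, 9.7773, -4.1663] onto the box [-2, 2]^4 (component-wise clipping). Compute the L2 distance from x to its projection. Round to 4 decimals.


Project each component onto [-2, 2].
clip(-7.6199) = -2.0, clip(9.1954) = 2.0, clip(9.7773) = 2.0, clip(-4.1663) = -2.0
Projection = [-2.0, 2.0, 2.0, -2.0]
Squared diffs: [31.5833, 51.7738, 60.4864, 4.6929]
Distance = sqrt(148.5364) = 12.1875


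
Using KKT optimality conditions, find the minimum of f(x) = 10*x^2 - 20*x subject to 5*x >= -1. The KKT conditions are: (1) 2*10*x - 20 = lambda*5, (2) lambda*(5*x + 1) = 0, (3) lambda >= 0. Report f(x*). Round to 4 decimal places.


Step 1: Try lambda = 0 (constraint inactive).
Stationarity: 2*10*x - 20 = 0
x* = 20/(2*10) = 1.0
Check constraint: 5*1.0 = 5.0 >= -1 -- satisfied.
Step 2: Compute optimal value.
f(x*) = 10*1.0^2 - 20*1.0 = -10.0


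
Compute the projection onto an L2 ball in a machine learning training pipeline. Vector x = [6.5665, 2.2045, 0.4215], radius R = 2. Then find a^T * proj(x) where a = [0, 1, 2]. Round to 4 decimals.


Step 1: Compute ||x|| (intermediates to 6 decimals).
||x|| = sqrt(6.5665^2 + 2.2045^2 + 0.4215^2) = 6.939482
Step 2: Project.
Since ||x|| > R, scale = R/||x|| = 2/6.939482 = 0.288206, proj(x) = scale * x
proj(x) = [1.892505, 0.63535, 0.121479]
Step 3: Dot product.
a^T * proj(x) = 0*1.892505 + 1*0.63535 + 2*0.121479 = 0.8783


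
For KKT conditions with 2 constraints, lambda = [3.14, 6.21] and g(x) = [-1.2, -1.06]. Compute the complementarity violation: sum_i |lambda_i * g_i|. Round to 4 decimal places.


KKT complementary slackness check:
lambda_1 * g_1 = 3.14 * -1.2 = -3.768
lambda_2 * g_2 = 6.21 * -1.06 = -6.5826
Total violation = 3.768 + 6.5826 = 10.3506


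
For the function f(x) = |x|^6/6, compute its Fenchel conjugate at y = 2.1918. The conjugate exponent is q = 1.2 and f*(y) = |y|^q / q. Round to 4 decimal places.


The conjugate exponent q satisfies 1/p + 1/q = 1.
p = 6, so q = 6/(6 - 1) = 1.2
|y|^q = 2.1918^1.2 = 2.5643
f*(2.1918) = 2.5643 / 1.2 = 2.1369


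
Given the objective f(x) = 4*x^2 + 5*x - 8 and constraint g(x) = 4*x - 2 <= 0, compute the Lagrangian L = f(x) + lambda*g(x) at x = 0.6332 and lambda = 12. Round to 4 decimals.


Step 1: Evaluate f(x).
f(0.6332) = 4*0.6332^2 + 5*0.6332 - 8 = -3.2302
Step 2: Evaluate g(x).
g(0.6332) = 4*0.6332 - 2 = 0.5328
Step 3: Compute Lagrangian.
L = -3.2302 + 12*0.5328 = 3.1634


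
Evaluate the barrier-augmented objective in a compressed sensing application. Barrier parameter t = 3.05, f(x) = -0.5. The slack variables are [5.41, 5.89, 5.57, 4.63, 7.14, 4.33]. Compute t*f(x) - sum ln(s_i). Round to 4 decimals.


Step 1: Compute log-barrier.
ln values: [1.6882, 1.7733, 1.7174, 1.5326, 1.9657, 1.4656]
phi = -(1.6882 + 1.7733 + 1.7174 + 1.5326 + 1.9657 + 1.4656) = -10.1427
Step 2: Compute augmented objective.
t*f(x) = 3.05*-0.5 = -1.525
Total = -1.525 - 10.1427 = -11.6677


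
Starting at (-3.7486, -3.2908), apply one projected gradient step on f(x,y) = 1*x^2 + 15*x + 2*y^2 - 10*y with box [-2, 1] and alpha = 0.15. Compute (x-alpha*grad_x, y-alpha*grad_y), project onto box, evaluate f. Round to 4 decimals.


Step 1: Compute gradient at (-3.7486, -3.2908).
grad_x = 2*1*-3.7486 + 15 = 7.5028
grad_y = 2*2*-3.2908 - 10 = -23.1632
Step 2: Gradient step.
x_raw = -3.7486 - 0.15*7.5028 = -4.874
y_raw = -3.2908 - 0.15*-23.1632 = 0.1837
Step 3: Project onto [-2, 1].
x_proj = clip(-4.874) = -2.0
y_proj = clip(0.1837) = 0.1837
Step 4: Evaluate f.
f(-2.0, 0.1837) = -27.7693


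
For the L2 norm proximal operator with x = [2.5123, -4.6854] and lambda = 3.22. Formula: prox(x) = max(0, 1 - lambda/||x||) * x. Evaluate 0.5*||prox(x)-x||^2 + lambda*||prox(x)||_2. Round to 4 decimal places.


Step 1: Compute ||x||.
||x|| = 5.3164
Step 2: Compute scaling factor.
scale = max(0, 1 - 3.22/5.3164) = 0.3943
Step 3: prox(x) = [0.9907, -1.8476]
||prox(x)|| = 2.0964
Step 4: Proximal objective.
0.5*||prox-x||^2 = 5.1842
lambda*||prox|| = 6.7504
Total = 11.9348


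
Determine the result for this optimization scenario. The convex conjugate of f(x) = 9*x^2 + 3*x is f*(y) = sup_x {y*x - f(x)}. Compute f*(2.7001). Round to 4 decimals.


f*(y) = sup_x {y*x - a*x^2 - b*x} = sup_x {(y-b)*x - a*x^2}
FOC: (y - b) - 2a*x = 0 => x* = (y - b)/(2a)
x* = (2.7001 - 3)/(2*9) = -0.0167
f*(2.7001) = (y-b)^2/(4a) = (2.7001 - 3)^2/(4*9)
= 0.0899/36 = 0.0025


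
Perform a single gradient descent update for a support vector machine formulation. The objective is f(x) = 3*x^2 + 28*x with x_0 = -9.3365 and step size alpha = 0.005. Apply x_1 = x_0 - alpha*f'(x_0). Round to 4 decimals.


We compute the gradient at x_0 and apply the update.
f'(x) = 6*x + 28
f'(-9.3365) = 6*-9.3365 + 28 = -28.019
x_1 = -9.3365 - 0.005*-28.019 = -9.1964


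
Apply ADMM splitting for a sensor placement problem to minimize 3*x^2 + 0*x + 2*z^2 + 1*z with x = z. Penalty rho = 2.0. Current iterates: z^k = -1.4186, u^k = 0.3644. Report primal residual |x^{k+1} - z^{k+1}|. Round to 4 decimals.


ADMM iteration with rho = 2.0, z^k = -1.4186, u^k = 0.3644
Step 1: x-update.
Minimize 3*x^2 + 0*x + (2.0/2)*(x + 1.4186 + 0.3644)^2
FOC: (2*3 + 2.0)*x = 0 + 2.0*(-1.4186 - 0.3644)
x^{k+1} = -0.4458
Step 2: z-update.
Minimize 2*z^2 + 1*z + (2.0/2)*(-0.4458 - z + 0.3644)^2
FOC: (2*2 + 2.0)*z = -1 + 2.0*(-0.4458 + 0.3644)
z^{k+1} = -0.1938
Step 3: u-update.
u^{k+1} = 0.3644 - 0.4458 + 0.1938 = 0.1124
Step 4: Primal residual = |-0.4458 + 0.1938| = 0.252


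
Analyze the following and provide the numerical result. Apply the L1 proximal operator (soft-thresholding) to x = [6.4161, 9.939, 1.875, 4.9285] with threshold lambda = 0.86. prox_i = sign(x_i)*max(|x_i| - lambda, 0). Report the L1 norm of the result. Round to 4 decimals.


Soft-thresholding with lambda = 0.86:
prox(6.4161) = sign(6.4161)*max(|6.4161| - 0.86, 0) = 5.5561
prox(9.939) = sign(9.939)*max(|9.939| - 0.86, 0) = 9.079
prox(1.875) = sign(1.875)*max(|1.875| - 0.86, 0) = 1.015
prox(4.9285) = sign(4.9285)*max(|4.9285| - 0.86, 0) = 4.0685
prox(x) = [5.5561, 9.079, 1.015, 4.0685]
||prox(x)||_1 = 5.5561 + 9.079 + 1.015 + 4.0685 = 19.7186


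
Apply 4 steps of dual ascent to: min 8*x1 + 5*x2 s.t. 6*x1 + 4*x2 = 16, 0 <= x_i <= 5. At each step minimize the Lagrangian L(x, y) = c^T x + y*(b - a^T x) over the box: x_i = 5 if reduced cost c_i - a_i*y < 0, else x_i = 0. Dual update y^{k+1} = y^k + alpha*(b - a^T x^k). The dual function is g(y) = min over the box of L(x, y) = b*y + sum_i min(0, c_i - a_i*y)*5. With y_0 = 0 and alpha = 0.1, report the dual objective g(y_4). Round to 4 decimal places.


Dual ascent for LP: min 8*x1 + 5*x2, 6*x1 + 4*x2 = 16, 0 <= x_i <= 5
Step 1: y^k = 0.0, reduced costs: (8.0, 5.0)
  x^k = (0.0, 0.0), subgradient = b - a^T x = 16.0
  y^{k+1} = 0.0 + 0.1*16.0 = 1.6
Step 2: y^k = 1.6, reduced costs: (-1.6, -1.4)
  x^k = (5.0, 5.0), subgradient = b - a^T x = -34.0
  y^{k+1} = 1.6 + 0.1*-34.0 = -1.8
Step 3: y^k = -1.8, reduced costs: (18.8, 12.2)
  x^k = (0.0, 0.0), subgradient = b - a^T x = 16.0
  y^{k+1} = -1.8 + 0.1*16.0 = -0.2
Step 4: y^k = -0.2, reduced costs: (9.2, 5.8)
  x^k = (0.0, 0.0), subgradient = b - a^T x = 16.0
  y^{k+1} = -0.2 + 0.1*16.0 = 1.4
Dual objective at y_4 = 1.4: reduced costs (-0.4, -0.6), box minimizer x = (5.0, 5.0)
g(y_4) = b*y + (c1 - a1*y)*x1 + (c2 - a2*y)*x2 = 16*1.4 + (-0.4)*5.0 + (-0.6)*5.0 = 22.4 - 2.0 - 3.0 = 17.4


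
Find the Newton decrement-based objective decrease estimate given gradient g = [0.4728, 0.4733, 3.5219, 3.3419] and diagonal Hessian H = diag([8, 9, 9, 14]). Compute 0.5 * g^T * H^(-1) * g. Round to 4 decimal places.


Step 1: H is diagonal, so H^(-1) * g = [0.0591, 0.0526, 0.3913, 0.2387].
Step 2: g^T H^(-1) g = sum_i g_i^2 / H_ii
  = (0.4728)^2/8 + (0.4733)^2/9 + (3.5219)^2/9 + (3.3419)^2/14
  = 0.0279 + 0.0249 + 1.3782 + 0.7977 = 2.2288
Step 3: Objective decrease = 0.5 * g^T H^(-1) g = 1.1144


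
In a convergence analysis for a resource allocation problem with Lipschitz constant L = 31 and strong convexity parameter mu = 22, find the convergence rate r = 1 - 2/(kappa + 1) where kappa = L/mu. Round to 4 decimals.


Step 1: Compute the condition number.
kappa = L/mu = 31/22 = 1.4091
Step 2: Compute the convergence rate.
r = 1 - 2/(kappa + 1) = 1 - 2*mu/(L + mu) = (L - mu)/(L + mu) = 9/53 = 0.1698


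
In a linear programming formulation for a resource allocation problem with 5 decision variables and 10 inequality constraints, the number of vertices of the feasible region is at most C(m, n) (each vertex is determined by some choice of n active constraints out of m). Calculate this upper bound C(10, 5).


Each vertex corresponds to some choice of n active constraints out of m, so the number of vertices is at most C(m, n) = m! / (n!(m-n)!).
m = 10, n = 5
Numerator: 10 * 9 * 8 * 7 * 6
Denominator: 5! = 120
C(10, 5) = 252


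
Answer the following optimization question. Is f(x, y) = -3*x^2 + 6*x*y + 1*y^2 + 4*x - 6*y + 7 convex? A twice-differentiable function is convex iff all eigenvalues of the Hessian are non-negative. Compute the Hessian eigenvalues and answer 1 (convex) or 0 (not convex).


The Hessian of f(x,y) = -3*x^2 + 6*x*y + 1*y^2 + 4*x - 6*y + 7 is:
H = [[-6, 6], [6, 2]]
Trace = -6 + 2 = -4
Determinant = -6*2 - (6)^2 = -48
Discriminant = (-4)^2 - 4*-48 = 208.0
Eigenvalues: lambda_1 = -9.2111, lambda_2 = 5.2111
The function is not convex.

0


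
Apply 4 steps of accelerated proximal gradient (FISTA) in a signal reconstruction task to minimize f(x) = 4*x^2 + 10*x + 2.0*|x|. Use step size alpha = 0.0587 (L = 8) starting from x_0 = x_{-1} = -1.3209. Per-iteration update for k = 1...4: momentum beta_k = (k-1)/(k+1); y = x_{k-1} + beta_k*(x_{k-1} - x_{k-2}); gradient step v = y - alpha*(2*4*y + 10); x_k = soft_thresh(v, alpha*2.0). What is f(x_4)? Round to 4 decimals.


FISTA on f(x) = 4*x^2 + 10*x + 2.0*|x|
L = 8, alpha = 0.0587
Iteration 1: beta = 0.0, y = -1.3209 + 0.0*(-1.3209 + 1.3209) = -1.3209
  grad(y) = -0.5672, v = y - alpha*grad = -1.2876
  prox(v) = soft_thresh(-1.2876, 0.1174) = -1.1702
Iteration 2: beta = 0.3333, y = -1.1702 + 0.3333*(-1.1702 + 1.3209) = -1.12
  grad(y) = 1.0402, v = y - alpha*grad = -1.181
  prox(v) = soft_thresh(-1.181, 0.1174) = -1.0636
Iteration 3: beta = 0.5, y = -1.0636 + 0.5*(-1.0636 + 1.1702) = -1.0103
  grad(y) = 1.9172, v = y - alpha*grad = -1.1229
  prox(v) = soft_thresh(-1.1229, 0.1174) = -1.0055
Iteration 4: beta = 0.6, y = -1.0055 + 0.6*(-1.0055 + 1.0636) = -0.9706
  grad(y) = 2.2352, v = y - alpha*grad = -1.1018
  prox(v) = soft_thresh(-1.1018, 0.1174) = -0.9844
f(x_4) = 4*(-0.9844)^2 + 10*(-0.9844) + 2.0*|-0.9844| = -3.999


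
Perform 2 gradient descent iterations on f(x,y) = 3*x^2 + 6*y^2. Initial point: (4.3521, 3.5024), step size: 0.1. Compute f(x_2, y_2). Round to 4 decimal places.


Gradient descent on f(x,y) = 3*x^2 + 6*y^2.
Starting point: (4.3521, 3.5024), alpha = 0.1
Step 1: grad_x = 2*3*4.3521 = 26.1126, grad_y = 2*6*3.5024 = 42.0288
  x_1 = 4.3521 - 0.1*26.1126 = 1.7408
  y_1 = 3.5024 - 0.1*42.0288 = -0.7005
Step 2: grad_x = 2*3*1.7408 = 10.445, grad_y = 2*6*-0.7005 = -8.4058
  x_2 = 1.7408 - 0.1*10.445 = 0.6963
  y_2 = -0.7005 - 0.1*-8.4058 = 0.1401
f(0.6963, 0.1401) = 3*0.6963^2 + 6*0.1401^2 = 1.5724


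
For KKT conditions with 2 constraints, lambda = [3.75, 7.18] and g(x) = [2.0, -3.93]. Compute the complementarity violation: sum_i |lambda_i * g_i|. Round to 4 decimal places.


KKT complementary slackness check:
lambda_1 * g_1 = 3.75 * 2.0 = 7.5
lambda_2 * g_2 = 7.18 * -3.93 = -28.2174
Total violation = 7.5 + 28.2174 = 35.7174


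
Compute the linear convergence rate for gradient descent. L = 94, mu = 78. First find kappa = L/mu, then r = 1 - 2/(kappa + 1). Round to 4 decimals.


Step 1: Compute the condition number.
kappa = L/mu = 94/78 = 1.2051
Step 2: Compute the convergence rate.
r = 1 - 2/(kappa + 1) = 1 - 2*mu/(L + mu) = (L - mu)/(L + mu) = 16/172 = 0.093


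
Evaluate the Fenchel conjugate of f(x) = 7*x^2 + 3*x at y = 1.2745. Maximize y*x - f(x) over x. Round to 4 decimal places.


f*(y) = sup_x {y*x - a*x^2 - b*x} = sup_x {(y-b)*x - a*x^2}
FOC: (y - b) - 2a*x = 0 => x* = (y - b)/(2a)
x* = (1.2745 - 3)/(2*7) = -0.1233
f*(1.2745) = (y-b)^2/(4a) = (1.2745 - 3)^2/(4*7)
= 2.9774/28 = 0.1063


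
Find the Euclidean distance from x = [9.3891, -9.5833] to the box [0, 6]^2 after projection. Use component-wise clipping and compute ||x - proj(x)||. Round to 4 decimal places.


Project each component onto [0, 6].
clip(9.3891) = 6.0, clip(-9.5833) = 0.0
Projection = [6.0, 0.0]
Squared diffs: [11.486, 91.8396]
Distance = sqrt(103.3256) = 10.1649


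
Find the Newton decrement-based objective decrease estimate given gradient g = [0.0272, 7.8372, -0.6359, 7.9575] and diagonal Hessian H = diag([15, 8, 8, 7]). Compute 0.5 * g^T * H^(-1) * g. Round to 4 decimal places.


Step 1: H is diagonal, so H^(-1) * g = [0.0018, 0.9797, -0.0795, 1.1368].
Step 2: g^T H^(-1) g = sum_i g_i^2 / H_ii
  = (0.0272)^2/15 + (7.8372)^2/8 + (-0.6359)^2/8 + (7.9575)^2/7
  = 0.0 + 7.6777 + 0.0505 + 9.046 = 16.7743
Step 3: Objective decrease = 0.5 * g^T H^(-1) g = 8.3871


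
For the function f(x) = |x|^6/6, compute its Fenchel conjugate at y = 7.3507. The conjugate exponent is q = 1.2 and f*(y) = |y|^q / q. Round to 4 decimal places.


The conjugate exponent q satisfies 1/p + 1/q = 1.
p = 6, so q = 6/(6 - 1) = 1.2
|y|^q = 7.3507^1.2 = 10.9545
f*(7.3507) = 10.9545 / 1.2 = 9.1288


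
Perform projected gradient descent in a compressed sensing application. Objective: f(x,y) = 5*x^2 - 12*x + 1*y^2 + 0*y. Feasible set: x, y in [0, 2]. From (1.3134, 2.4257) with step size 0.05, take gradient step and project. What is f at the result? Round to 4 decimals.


Step 1: Compute gradient at (1.3134, 2.4257).
grad_x = 2*5*1.3134 - 12 = 1.134
grad_y = 2*1*2.4257 + 0 = 4.8514
Step 2: Gradient step.
x_raw = 1.3134 - 0.05*1.134 = 1.2567
y_raw = 2.4257 - 0.05*4.8514 = 2.1831
Step 3: Project onto [0, 2].
x_proj = clip(1.2567) = 1.2567
y_proj = clip(2.1831) = 2.0
Step 4: Evaluate f.
f(1.2567, 2.0) = -3.1839


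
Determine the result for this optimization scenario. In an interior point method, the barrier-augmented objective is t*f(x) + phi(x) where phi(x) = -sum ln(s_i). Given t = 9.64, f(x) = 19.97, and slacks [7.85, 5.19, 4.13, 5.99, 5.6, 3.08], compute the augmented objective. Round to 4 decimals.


Step 1: Compute log-barrier.
ln values: [2.0605, 1.6467, 1.4183, 1.7901, 1.7228, 1.1249]
phi = -(2.0605 + 1.6467 + 1.4183 + 1.7901 + 1.7228 + 1.1249) = -9.7633
Step 2: Compute augmented objective.
t*f(x) = 9.64*19.97 = 192.5108
Total = 192.5108 - 9.7633 = 182.7475


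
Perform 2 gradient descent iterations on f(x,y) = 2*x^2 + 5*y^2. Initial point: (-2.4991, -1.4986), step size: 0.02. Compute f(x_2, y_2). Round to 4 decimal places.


Gradient descent on f(x,y) = 2*x^2 + 5*y^2.
Starting point: (-2.4991, -1.4986), alpha = 0.02
Step 1: grad_x = 2*2*-2.4991 = -9.9964, grad_y = 2*5*-1.4986 = -14.986
  x_1 = -2.4991 - 0.02*-9.9964 = -2.2992
  y_1 = -1.4986 - 0.02*-14.986 = -1.1989
Step 2: grad_x = 2*2*-2.2992 = -9.1967, grad_y = 2*5*-1.1989 = -11.9888
  x_2 = -2.2992 - 0.02*-9.1967 = -2.1152
  y_2 = -1.1989 - 0.02*-11.9888 = -0.9591
f(-2.1152, -0.9591) = 2*(-2.1152)^2 + 5*(-0.9591)^2 = 13.5479


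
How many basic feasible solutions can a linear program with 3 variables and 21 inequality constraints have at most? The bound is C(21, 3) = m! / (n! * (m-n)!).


Each vertex corresponds to some choice of n active constraints out of m, so the number of vertices is at most C(m, n) = m! / (n!(m-n)!).
m = 21, n = 3
Numerator: 21 * 20 * 19
Denominator: 3! = 6
C(21, 3) = 1330


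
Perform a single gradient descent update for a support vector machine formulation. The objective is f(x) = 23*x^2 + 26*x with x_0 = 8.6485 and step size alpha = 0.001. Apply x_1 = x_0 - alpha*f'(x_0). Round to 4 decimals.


We compute the gradient at x_0 and apply the update.
f'(x) = 46*x + 26
f'(8.6485) = 46*8.6485 + 26 = 423.831
x_1 = 8.6485 - 0.001*423.831 = 8.2247


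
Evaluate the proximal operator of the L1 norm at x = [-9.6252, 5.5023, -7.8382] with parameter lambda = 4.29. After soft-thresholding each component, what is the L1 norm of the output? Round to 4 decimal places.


Soft-thresholding with lambda = 4.29:
prox(-9.6252) = sign(-9.6252)*max(|-9.6252| - 4.29, 0) = -5.3352
prox(5.5023) = sign(5.5023)*max(|5.5023| - 4.29, 0) = 1.2123
prox(-7.8382) = sign(-7.8382)*max(|-7.8382| - 4.29, 0) = -3.5482
prox(x) = [-5.3352, 1.2123, -3.5482]
||prox(x)||_1 = 5.3352 + 1.2123 + 3.5482 = 10.0957


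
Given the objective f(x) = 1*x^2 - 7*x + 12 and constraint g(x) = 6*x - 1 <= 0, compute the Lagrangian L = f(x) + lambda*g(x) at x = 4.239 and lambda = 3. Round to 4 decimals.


Step 1: Evaluate f(x).
f(4.239) = 1*4.239^2 - 7*4.239 + 12 = 0.2961
Step 2: Evaluate g(x).
g(4.239) = 6*4.239 - 1 = 24.434
Step 3: Compute Lagrangian.
L = 0.2961 + 3*24.434 = 73.5981


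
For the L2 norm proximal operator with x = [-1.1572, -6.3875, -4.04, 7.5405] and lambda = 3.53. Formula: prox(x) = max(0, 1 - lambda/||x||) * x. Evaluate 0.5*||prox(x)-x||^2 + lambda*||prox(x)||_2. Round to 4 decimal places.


Step 1: Compute ||x||.
||x|| = 10.7387
Step 2: Compute scaling factor.
scale = max(0, 1 - 3.53/10.7387) = 0.6713
Step 3: prox(x) = [-0.7768, -4.2878, -2.712, 5.0618]
||prox(x)|| = 7.2087
Step 4: Proximal objective.
0.5*||prox-x||^2 = 6.2305
lambda*||prox|| = 25.4467
Total = 31.6772


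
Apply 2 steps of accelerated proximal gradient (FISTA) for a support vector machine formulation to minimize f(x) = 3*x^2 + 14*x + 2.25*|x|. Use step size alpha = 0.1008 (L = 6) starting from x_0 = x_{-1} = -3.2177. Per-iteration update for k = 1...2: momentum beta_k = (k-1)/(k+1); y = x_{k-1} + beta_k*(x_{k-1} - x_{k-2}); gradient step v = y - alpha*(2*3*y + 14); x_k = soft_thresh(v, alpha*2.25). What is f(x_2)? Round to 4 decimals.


FISTA on f(x) = 3*x^2 + 14*x + 2.25*|x|
L = 6, alpha = 0.1008
Iteration 1: beta = 0.0, y = -3.2177 + 0.0*(-3.2177 + 3.2177) = -3.2177
  grad(y) = -5.3062, v = y - alpha*grad = -2.6828
  prox(v) = soft_thresh(-2.6828, 0.2268) = -2.456
Iteration 2: beta = 0.3333, y = -2.456 + 0.3333*(-2.456 + 3.2177) = -2.2021
  grad(y) = 0.7871, v = y - alpha*grad = -2.2815
  prox(v) = soft_thresh(-2.2815, 0.2268) = -2.0547
f(x_2) = 3*(-2.0547)^2 + 14*(-2.0547) + 2.25*|-2.0547| = -11.4774


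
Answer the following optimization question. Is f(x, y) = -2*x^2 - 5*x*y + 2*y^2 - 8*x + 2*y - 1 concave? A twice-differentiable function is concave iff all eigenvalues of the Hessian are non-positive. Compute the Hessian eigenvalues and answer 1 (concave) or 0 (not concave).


The Hessian of f(x,y) = -2*x^2 - 5*x*y + 2*y^2 - 8*x + 2*y - 1 is:
H = [[-4, -5], [-5, 4]]
Trace = -4 + 4 = 0
Determinant = -4*4 - (-5)^2 = -41
Discriminant = (0)^2 - 4*-41 = 164.0
Eigenvalues: lambda_1 = -6.4031, lambda_2 = 6.4031
The function is not concave.

0


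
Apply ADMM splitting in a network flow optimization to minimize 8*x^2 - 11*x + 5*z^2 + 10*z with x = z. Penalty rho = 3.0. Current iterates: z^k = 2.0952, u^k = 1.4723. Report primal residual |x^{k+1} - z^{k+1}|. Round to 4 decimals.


ADMM iteration with rho = 3.0, z^k = 2.0952, u^k = 1.4723
Step 1: x-update.
Minimize 8*x^2 - 11*x + (3.0/2)*(x - 2.0952 + 1.4723)^2
FOC: (2*8 + 3.0)*x = 11 + 3.0*(2.0952 - 1.4723)
x^{k+1} = 0.6773
Step 2: z-update.
Minimize 5*z^2 + 10*z + (3.0/2)*(0.6773 - z + 1.4723)^2
FOC: (2*5 + 3.0)*z = -10 + 3.0*(0.6773 + 1.4723)
z^{k+1} = -0.2732
Step 3: u-update.
u^{k+1} = 1.4723 + 0.6773 + 0.2732 = 2.4228
Step 4: Primal residual = |0.6773 + 0.2732| = 0.9505


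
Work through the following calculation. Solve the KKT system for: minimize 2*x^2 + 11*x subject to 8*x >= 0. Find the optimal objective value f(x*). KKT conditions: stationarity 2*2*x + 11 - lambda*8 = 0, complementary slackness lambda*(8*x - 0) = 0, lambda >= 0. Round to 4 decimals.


Step 1: Try lambda = 0 (constraint inactive).
x_unc = -11/(2*2) = -2.75
Check: 8*-2.75 = -22.0 < 0 -- violated!
Step 2: Constraint must be active: 8*x = 0
x* = 0/8 = 0.0
lambda = (2*2*0.0 + 11)/8 = 1.375
Step 3: Compute optimal value.
f(x*) = 2*0.0^2 + 11*0.0 = 0.0


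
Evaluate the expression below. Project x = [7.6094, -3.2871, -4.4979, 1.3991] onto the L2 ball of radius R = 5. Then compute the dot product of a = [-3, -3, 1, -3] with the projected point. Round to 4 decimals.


Step 1: Compute ||x|| (intermediates to 6 decimals).
||x|| = sqrt(7.6094^2 + (-3.2871)^2 + (-4.4979)^2 + 1.3991^2) = 9.53397
Step 2: Project.
Since ||x|| > R, scale = R/||x|| = 5/9.53397 = 0.524441, proj(x) = scale * x
proj(x) = [3.990681, -1.72389, -2.358883, 0.733745]
Step 3: Dot product.
a^T * proj(x) = -3*3.990681 - 3*(-1.72389) + 1*(-2.358883) - 3*0.733745 = -11.3605


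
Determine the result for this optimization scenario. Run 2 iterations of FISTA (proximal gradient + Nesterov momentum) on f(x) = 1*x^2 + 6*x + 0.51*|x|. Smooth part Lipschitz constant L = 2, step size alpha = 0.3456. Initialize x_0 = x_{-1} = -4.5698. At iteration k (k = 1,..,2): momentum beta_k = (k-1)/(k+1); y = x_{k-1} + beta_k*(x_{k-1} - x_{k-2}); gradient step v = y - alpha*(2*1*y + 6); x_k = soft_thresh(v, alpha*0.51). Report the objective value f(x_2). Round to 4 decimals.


FISTA on f(x) = 1*x^2 + 6*x + 0.51*|x|
L = 2, alpha = 0.3456
Iteration 1: beta = 0.0, y = -4.5698 + 0.0*(-4.5698 + 4.5698) = -4.5698
  grad(y) = -3.1396, v = y - alpha*grad = -3.4848
  prox(v) = soft_thresh(-3.4848, 0.1763) = -3.3085
Iteration 2: beta = 0.3333, y = -3.3085 + 0.3333*(-3.3085 + 4.5698) = -2.8881
  grad(y) = 0.2239, v = y - alpha*grad = -2.9654
  prox(v) = soft_thresh(-2.9654, 0.1763) = -2.7892
f(x_2) = 1*(-2.7892)^2 + 6*(-2.7892) + 0.51*|-2.7892| = -7.5331


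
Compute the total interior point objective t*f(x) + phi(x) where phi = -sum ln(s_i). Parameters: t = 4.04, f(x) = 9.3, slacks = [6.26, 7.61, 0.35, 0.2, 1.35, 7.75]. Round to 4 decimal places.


Step 1: Compute log-barrier.
ln values: [1.8342, 2.0295, -1.0498, -1.6094, 0.3001, 2.0477]
phi = -(1.8342 + 2.0295 - 1.0498 - 1.6094 + 0.3001 + 2.0477) = -3.5522
Step 2: Compute augmented objective.
t*f(x) = 4.04*9.3 = 37.572
Total = 37.572 - 3.5522 = 34.0198


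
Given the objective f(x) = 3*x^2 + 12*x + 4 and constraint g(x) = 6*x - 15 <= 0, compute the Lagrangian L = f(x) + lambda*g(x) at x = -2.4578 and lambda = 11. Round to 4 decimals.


Step 1: Evaluate f(x).
f(-2.4578) = 3*(-2.4578)^2 + 12*(-2.4578) + 4 = -7.3713
Step 2: Evaluate g(x).
g(-2.4578) = 6*-2.4578 - 15 = -29.7468
Step 3: Compute Lagrangian.
L = -7.3713 + 11*-29.7468 = -334.5861


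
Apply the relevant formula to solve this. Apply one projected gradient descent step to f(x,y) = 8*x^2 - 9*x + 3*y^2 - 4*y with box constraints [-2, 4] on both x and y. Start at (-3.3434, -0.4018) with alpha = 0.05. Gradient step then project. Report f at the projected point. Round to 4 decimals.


Step 1: Compute gradient at (-3.3434, -0.4018).
grad_x = 2*8*-3.3434 - 9 = -62.4944
grad_y = 2*3*-0.4018 - 4 = -6.4108
Step 2: Gradient step.
x_raw = -3.3434 - 0.05*-62.4944 = -0.2187
y_raw = -0.4018 - 0.05*-6.4108 = -0.0813
Step 3: Project onto [-2, 4].
x_proj = clip(-0.2187) = -0.2187
y_proj = clip(-0.0813) = -0.0813
Step 4: Evaluate f.
f(-0.2187, -0.0813) = 2.6955


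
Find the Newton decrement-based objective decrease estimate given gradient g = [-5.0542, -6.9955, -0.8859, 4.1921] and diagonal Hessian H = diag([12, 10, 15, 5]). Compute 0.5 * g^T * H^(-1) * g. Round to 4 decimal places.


Step 1: H is diagonal, so H^(-1) * g = [-0.4212, -0.6996, -0.0591, 0.8384].
Step 2: g^T H^(-1) g = sum_i g_i^2 / H_ii
  = (-5.0542)^2/12 + (-6.9955)^2/10 + (-0.8859)^2/15 + (4.1921)^2/5
  = 2.1287 + 4.8937 + 0.0523 + 3.5147 = 10.5895
Step 3: Objective decrease = 0.5 * g^T H^(-1) g = 5.2948


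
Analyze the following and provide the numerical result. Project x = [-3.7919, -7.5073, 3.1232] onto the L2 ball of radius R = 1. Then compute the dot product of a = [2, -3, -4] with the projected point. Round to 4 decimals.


Step 1: Compute ||x|| (intermediates to 6 decimals).
||x|| = sqrt((-3.7919)^2 + (-7.5073)^2 + 3.1232^2) = 8.971758
Step 2: Project.
Since ||x|| > R, scale = R/||x|| = 1/8.971758 = 0.111461, proj(x) = scale * x
proj(x) = [-0.422649, -0.836771, 0.348115]
Step 3: Dot product.
a^T * proj(x) = 2*(-0.422649) - 3*(-0.836771) - 4*0.348115 = 0.2726


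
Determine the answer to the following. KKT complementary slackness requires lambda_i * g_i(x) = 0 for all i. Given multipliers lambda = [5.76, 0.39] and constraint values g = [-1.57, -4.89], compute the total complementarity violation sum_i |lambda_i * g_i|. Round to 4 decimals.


KKT complementary slackness check:
lambda_1 * g_1 = 5.76 * -1.57 = -9.0432
lambda_2 * g_2 = 0.39 * -4.89 = -1.9071
Total violation = 9.0432 + 1.9071 = 10.9503


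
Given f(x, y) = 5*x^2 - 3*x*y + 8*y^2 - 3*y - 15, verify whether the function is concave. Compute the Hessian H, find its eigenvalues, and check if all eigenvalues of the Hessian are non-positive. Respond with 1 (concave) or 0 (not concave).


The Hessian of f(x,y) = 5*x^2 - 3*x*y + 8*y^2 - 3*y - 15 is:
H = [[10, -3], [-3, 16]]
Trace = 10 + 16 = 26
Determinant = 10*16 - (-3)^2 = 151
Discriminant = (26)^2 - 4*151 = 72.0
Eigenvalues: lambda_1 = 8.7574, lambda_2 = 17.2426
The function is not concave.

0


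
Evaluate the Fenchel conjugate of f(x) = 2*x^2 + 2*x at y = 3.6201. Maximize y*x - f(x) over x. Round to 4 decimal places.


f*(y) = sup_x {y*x - a*x^2 - b*x} = sup_x {(y-b)*x - a*x^2}
FOC: (y - b) - 2a*x = 0 => x* = (y - b)/(2a)
x* = (3.6201 - 2)/(2*2) = 0.405
f*(3.6201) = (y-b)^2/(4a) = (3.6201 - 2)^2/(4*2)
= 2.6247/8 = 0.3281


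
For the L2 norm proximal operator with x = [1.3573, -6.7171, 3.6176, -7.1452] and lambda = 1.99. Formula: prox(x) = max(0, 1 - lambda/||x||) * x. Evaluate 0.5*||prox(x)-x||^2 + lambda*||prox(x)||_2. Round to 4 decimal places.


Step 1: Compute ||x||.
||x|| = 10.5405
Step 2: Compute scaling factor.
scale = max(0, 1 - 1.99/10.5405) = 0.8112
Step 3: prox(x) = [1.101, -5.4489, 2.9346, -5.7962]
||prox(x)|| = 8.5505
Step 4: Proximal objective.
0.5*||prox-x||^2 = 1.9801
lambda*||prox|| = 17.0155
Total = 18.9956


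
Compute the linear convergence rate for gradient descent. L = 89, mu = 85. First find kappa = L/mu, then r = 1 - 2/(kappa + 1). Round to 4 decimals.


Step 1: Compute the condition number.
kappa = L/mu = 89/85 = 1.0471
Step 2: Compute the convergence rate.
r = 1 - 2/(kappa + 1) = 1 - 2*mu/(L + mu) = (L - mu)/(L + mu) = 4/174 = 0.023


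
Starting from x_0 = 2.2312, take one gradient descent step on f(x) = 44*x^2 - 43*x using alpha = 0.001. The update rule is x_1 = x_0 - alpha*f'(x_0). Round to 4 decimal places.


We compute the gradient at x_0 and apply the update.
f'(x) = 88*x - 43
f'(2.2312) = 88*2.2312 - 43 = 153.3456
x_1 = 2.2312 - 0.001*153.3456 = 2.0779


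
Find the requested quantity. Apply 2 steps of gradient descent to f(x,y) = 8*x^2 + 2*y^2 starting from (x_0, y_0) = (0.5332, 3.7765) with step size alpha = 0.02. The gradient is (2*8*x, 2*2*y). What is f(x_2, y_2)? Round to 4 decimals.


Gradient descent on f(x,y) = 8*x^2 + 2*y^2.
Starting point: (0.5332, 3.7765), alpha = 0.02
Step 1: grad_x = 2*8*0.5332 = 8.5312, grad_y = 2*2*3.7765 = 15.106
  x_1 = 0.5332 - 0.02*8.5312 = 0.3626
  y_1 = 3.7765 - 0.02*15.106 = 3.4744
Step 2: grad_x = 2*8*0.3626 = 5.8012, grad_y = 2*2*3.4744 = 13.8975
  x_2 = 0.3626 - 0.02*5.8012 = 0.2466
  y_2 = 3.4744 - 0.02*13.8975 = 3.1964
f(0.2466, 3.1964) = 8*0.2466^2 + 2*3.1964^2 = 20.9206


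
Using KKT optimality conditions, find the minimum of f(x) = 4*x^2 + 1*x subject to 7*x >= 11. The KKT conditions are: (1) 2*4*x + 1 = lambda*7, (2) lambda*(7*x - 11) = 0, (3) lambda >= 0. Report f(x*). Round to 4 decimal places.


Step 1: Try lambda = 0 (constraint inactive).
x_unc = -1/(2*4) = -0.125
Check: 7*-0.125 = -0.875 < 11 -- violated!
Step 2: Constraint must be active: 7*x = 11
x* = 11/7 = 1.5714 (rounded; the exact value 11/7 is used below)
lambda = (2*4*(11/7) + 1)/7 = 1.9388
Step 3: Compute optimal value.
f(x*) = 4*(11/7)^2 + 1*(11/7) = 11.449


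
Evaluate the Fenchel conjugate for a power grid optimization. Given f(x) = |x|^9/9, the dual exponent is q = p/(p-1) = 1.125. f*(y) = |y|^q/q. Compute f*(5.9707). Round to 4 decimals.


The conjugate exponent q satisfies 1/p + 1/q = 1.
p = 9, so q = 9/(9 - 1) = 1.125
|y|^q = 5.9707^1.125 = 7.465
f*(5.9707) = 7.465 / 1.125 = 6.6355


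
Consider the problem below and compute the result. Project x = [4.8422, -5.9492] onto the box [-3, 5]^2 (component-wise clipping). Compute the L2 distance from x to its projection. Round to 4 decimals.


Project each component onto [-3, 5].
clip(4.8422) = 4.8422, clip(-5.9492) = -3.0
Projection = [4.8422, -3.0]
Squared diffs: [0.0, 8.6978]
Distance = sqrt(8.6978) = 2.9492


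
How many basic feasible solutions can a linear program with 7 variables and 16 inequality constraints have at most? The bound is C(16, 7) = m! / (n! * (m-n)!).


Each vertex corresponds to some choice of n active constraints out of m, so the number of vertices is at most C(m, n) = m! / (n!(m-n)!).
m = 16, n = 7
Numerator: 16 * 15 * 14 * 13 * 12 * 11 * 10
Denominator: 7! = 5040
C(16, 7) = 11440


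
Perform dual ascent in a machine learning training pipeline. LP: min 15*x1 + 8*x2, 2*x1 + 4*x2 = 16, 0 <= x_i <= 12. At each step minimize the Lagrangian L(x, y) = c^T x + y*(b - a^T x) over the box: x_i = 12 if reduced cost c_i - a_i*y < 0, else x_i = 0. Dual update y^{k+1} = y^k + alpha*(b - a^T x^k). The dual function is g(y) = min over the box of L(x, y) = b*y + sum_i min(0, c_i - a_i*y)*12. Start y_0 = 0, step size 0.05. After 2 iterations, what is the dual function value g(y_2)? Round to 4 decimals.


Dual ascent for LP: min 15*x1 + 8*x2, 2*x1 + 4*x2 = 16, 0 <= x_i <= 12
Step 1: y^k = 0.0, reduced costs: (15.0, 8.0)
  x^k = (0.0, 0.0), subgradient = b - a^T x = 16.0
  y^{k+1} = 0.0 + 0.05*16.0 = 0.8
Step 2: y^k = 0.8, reduced costs: (13.4, 4.8)
  x^k = (0.0, 0.0), subgradient = b - a^T x = 16.0
  y^{k+1} = 0.8 + 0.05*16.0 = 1.6
Dual objective at y_2 = 1.6: reduced costs (11.8, 1.6), box minimizer x = (0.0, 0.0)
g(y_2) = b*y + (c1 - a1*y)*x1 + (c2 - a2*y)*x2 = 16*1.6 + 11.8*0.0 + 1.6*0.0 = 25.6 + 0.0 + 0.0 = 25.6


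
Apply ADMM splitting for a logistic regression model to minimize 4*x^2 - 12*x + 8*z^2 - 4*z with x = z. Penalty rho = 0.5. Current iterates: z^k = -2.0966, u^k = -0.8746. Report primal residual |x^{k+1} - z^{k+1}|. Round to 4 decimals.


ADMM iteration with rho = 0.5, z^k = -2.0966, u^k = -0.8746
Step 1: x-update.
Minimize 4*x^2 - 12*x + (0.5/2)*(x + 2.0966 - 0.8746)^2
FOC: (2*4 + 0.5)*x = 12 + 0.5*(-2.0966 + 0.8746)
x^{k+1} = 1.3399
Step 2: z-update.
Minimize 8*z^2 - 4*z + (0.5/2)*(1.3399 - z - 0.8746)^2
FOC: (2*8 + 0.5)*z = 4 + 0.5*(1.3399 - 0.8746)
z^{k+1} = 0.2565
Step 3: u-update.
u^{k+1} = -0.8746 + 1.3399 - 0.2565 = 0.2088
Step 4: Primal residual = |1.3399 - 0.2565| = 1.0834


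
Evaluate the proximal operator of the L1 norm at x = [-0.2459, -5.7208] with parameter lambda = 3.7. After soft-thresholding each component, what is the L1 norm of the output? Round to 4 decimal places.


Soft-thresholding with lambda = 3.7:
prox(-0.2459) = sign(-0.2459)*max(|-0.2459| - 3.7, 0) = 0.0
prox(-5.7208) = sign(-5.7208)*max(|-5.7208| - 3.7, 0) = -2.0208
prox(x) = [0.0, -2.0208]
||prox(x)||_1 = 0.0 + 2.0208 = 2.0208


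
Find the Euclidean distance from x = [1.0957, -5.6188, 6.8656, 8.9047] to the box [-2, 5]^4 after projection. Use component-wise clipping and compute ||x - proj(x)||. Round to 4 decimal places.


Project each component onto [-2, 5].
clip(1.0957) = 1.0957, clip(-5.6188) = -2.0, clip(6.8656) = 5.0, clip(8.9047) = 5.0
Projection = [1.0957, -2.0, 5.0, 5.0]
Squared diffs: [0.0, 13.0957, 3.4805, 15.2467]
Distance = sqrt(31.8229) = 5.6412


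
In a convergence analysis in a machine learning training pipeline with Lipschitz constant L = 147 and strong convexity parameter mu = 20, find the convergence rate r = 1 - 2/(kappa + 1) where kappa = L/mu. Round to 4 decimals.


Step 1: Compute the condition number.
kappa = L/mu = 147/20 = 7.35
Step 2: Compute the convergence rate.
r = 1 - 2/(kappa + 1) = 1 - 2*mu/(L + mu) = (L - mu)/(L + mu) = 127/167 = 0.7605


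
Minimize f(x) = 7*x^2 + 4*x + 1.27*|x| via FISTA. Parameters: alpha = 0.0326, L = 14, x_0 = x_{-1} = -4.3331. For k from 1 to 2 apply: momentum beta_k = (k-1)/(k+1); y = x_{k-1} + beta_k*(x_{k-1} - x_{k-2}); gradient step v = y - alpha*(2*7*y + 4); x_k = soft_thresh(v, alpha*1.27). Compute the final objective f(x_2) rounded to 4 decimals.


FISTA on f(x) = 7*x^2 + 4*x + 1.27*|x|
L = 14, alpha = 0.0326
Iteration 1: beta = 0.0, y = -4.3331 + 0.0*(-4.3331 + 4.3331) = -4.3331
  grad(y) = -56.6634, v = y - alpha*grad = -2.4859
  prox(v) = soft_thresh(-2.4859, 0.0414) = -2.4445
Iteration 2: beta = 0.3333, y = -2.4445 + 0.3333*(-2.4445 + 4.3331) = -1.8149
  grad(y) = -21.409, v = y - alpha*grad = -1.117
  prox(v) = soft_thresh(-1.117, 0.0414) = -1.0756
f(x_2) = 7*(-1.0756)^2 + 4*(-1.0756) + 1.27*|-1.0756| = 5.1619


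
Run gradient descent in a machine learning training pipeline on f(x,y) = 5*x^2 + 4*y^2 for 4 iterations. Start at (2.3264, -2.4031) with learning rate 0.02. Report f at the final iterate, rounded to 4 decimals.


Gradient descent on f(x,y) = 5*x^2 + 4*y^2.
Starting point: (2.3264, -2.4031), alpha = 0.02
Step 1: grad_x = 2*5*2.3264 = 23.264, grad_y = 2*4*-2.4031 = -19.2248
  x_1 = 2.3264 - 0.02*23.264 = 1.8611
  y_1 = -2.4031 - 0.02*-19.2248 = -2.0186
Step 2: grad_x = 2*5*1.8611 = 18.6112, grad_y = 2*4*-2.0186 = -16.1488
  x_2 = 1.8611 - 0.02*18.6112 = 1.4889
  y_2 = -2.0186 - 0.02*-16.1488 = -1.6956
Step 3: grad_x = 2*5*1.4889 = 14.889, grad_y = 2*4*-1.6956 = -13.565
  x_3 = 1.4889 - 0.02*14.889 = 1.1911
  y_3 = -1.6956 - 0.02*-13.565 = -1.4243
Step 4: grad_x = 2*5*1.1911 = 11.9112, grad_y = 2*4*-1.4243 = -11.3946
  x_4 = 1.1911 - 0.02*11.9112 = 0.9529
  y_4 = -1.4243 - 0.02*-11.3946 = -1.1964
f(0.9529, -1.1964) = 5*0.9529^2 + 4*(-1.1964)^2 = 10.2659
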